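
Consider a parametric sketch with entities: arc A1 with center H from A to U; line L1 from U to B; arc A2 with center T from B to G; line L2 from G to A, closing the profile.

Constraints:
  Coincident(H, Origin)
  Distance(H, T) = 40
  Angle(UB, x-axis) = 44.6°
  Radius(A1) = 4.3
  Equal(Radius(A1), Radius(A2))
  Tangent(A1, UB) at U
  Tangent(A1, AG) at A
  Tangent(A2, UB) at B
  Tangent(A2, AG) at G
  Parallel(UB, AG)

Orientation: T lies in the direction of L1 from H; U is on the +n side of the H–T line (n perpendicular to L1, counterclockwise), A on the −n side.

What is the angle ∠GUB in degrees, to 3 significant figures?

12.1°

Tangency of A1 to both parallel lines with radius 4.3 puts U and A at H ± 4.3·n: U = (-3.02, 3.06), A = (3.02, -3.06). Equal radii place B and G the same way about T: B = T + 4.3·n = (25.5, 31.1), G = T − 4.3·n = (31.5, 25.0). Then cos ∠GUB = UG·UB / (|UG||UB|), giving 12.1°.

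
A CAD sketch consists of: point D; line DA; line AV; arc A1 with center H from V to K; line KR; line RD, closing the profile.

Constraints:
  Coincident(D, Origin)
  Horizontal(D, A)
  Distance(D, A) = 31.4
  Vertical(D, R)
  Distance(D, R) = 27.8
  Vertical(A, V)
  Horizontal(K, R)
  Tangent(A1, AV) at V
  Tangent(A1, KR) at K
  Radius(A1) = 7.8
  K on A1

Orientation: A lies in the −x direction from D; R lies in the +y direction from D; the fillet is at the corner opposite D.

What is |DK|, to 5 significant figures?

36.466

D is at the origin; DA is horizontal with |DA| = 31.4 and A on the −x side, so A = (-31.400, 0.0000). D and R share the same x with |DR| = 27.8 and R on the +y side, so R = (0.0000, 27.800). The virtual corner opposite D is at (-31.400, 27.800). A1 meets AV tangentially, so HV is at right angles to AV and since A1 is tangent to KR there, HK ⟂ KR, with radius 7.8, so the center H sits 7.8 in from both sides at H = (-23.600, 20.000). That places the tangent points at V = (-31.400, 20.000) on AV and K = (-23.600, 27.800) on KR. Then |DK| = |K − D| = 36.466.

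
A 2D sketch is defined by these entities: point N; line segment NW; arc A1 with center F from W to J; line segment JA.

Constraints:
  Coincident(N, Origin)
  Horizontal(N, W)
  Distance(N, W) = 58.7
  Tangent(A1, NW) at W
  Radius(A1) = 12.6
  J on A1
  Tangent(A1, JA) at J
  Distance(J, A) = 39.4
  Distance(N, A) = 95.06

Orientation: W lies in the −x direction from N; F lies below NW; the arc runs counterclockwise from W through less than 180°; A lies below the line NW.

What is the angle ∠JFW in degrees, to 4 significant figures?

71.33°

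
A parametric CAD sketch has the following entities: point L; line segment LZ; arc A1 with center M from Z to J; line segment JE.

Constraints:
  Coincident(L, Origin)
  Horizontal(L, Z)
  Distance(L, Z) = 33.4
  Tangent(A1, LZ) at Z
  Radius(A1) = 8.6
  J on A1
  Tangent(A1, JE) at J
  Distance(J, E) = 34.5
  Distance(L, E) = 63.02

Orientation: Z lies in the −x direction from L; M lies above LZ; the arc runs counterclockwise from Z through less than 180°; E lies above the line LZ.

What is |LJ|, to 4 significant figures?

30.00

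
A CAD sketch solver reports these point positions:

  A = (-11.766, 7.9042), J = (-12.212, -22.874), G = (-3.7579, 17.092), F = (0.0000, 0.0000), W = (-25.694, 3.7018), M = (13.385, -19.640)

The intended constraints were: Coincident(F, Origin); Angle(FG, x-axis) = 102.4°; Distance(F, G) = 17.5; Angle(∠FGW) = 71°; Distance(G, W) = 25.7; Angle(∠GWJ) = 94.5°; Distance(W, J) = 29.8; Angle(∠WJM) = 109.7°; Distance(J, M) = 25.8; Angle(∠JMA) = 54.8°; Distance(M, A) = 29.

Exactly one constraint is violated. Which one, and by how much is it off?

Distance(M, A) = 29 — off by 8.30.

F = (0.00, 0.00) ✓; FG at 102.4° ✓; |FG| = 17.50 ✓; ∠FGW = 71.00° ✓; |GW| = 25.70 ✓; ∠GWJ = 94.50° ✓; |WJ| = 29.80 ✓; ∠WJM = 109.7° ✓; |JM| = 25.80 ✓; ∠JMA = 54.80° ✓; |MA| = 37.30 ✗.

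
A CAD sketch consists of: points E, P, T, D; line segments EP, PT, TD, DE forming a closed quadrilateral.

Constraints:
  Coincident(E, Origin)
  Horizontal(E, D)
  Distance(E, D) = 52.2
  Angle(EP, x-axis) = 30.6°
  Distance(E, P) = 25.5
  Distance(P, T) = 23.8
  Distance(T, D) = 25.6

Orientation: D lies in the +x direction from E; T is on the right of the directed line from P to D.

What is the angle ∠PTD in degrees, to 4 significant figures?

83.49°

E is at the origin; E and D share the same y with |ED| = 52.2 and D in +x, so D = (52.2, 0). EP runs at 30.6° with |EP| = 25.5, so P = (21.95, 12.98). T is determined by |PT| = 23.8 and |TD| = 25.6 together: it lies at the intersection of circle(P, 23.8) and circle(D, 25.6). With |PD| = 32.92, the foot of the radical line on PD is 15.11 from P and the perpendicular offset is √(23.8² − 15.11²) = 18.39. Taking the right-of-PD solution: T = (28.58, -9.876).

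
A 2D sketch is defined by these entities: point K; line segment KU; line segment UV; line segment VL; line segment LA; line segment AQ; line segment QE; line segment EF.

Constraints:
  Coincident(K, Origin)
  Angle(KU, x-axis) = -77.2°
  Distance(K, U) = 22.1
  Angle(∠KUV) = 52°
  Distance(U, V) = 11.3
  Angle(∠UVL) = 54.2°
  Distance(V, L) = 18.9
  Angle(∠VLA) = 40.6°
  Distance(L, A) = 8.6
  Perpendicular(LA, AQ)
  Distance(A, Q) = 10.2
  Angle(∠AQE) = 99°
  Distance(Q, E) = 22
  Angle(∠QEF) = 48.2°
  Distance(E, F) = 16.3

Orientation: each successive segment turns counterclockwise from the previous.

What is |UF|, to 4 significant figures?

19.63

K is at the origin; KU runs at -77.2° with length 22.1, so U = (4.896, -21.55). ∠KUV = 52.0° gives UV at 50.80° from the x-axis; with |UV| = 11.3, V = (12.04, -12.79). ∠UVL = 54.2° gives VL at 176.6° from the x-axis; with |VL| = 18.9, L = (-6.829, -11.67). ∠VLA = 40.6° gives LA at -44.00° from the x-axis; with |LA| = 8.6, A = (-0.6423, -17.65). LA ⟂ AQ, so AQ runs at 46.00°; with |AQ| = 10.2, Q = (6.443, -10.31). ∠AQE = 99.0° gives QE at 127.0° from the x-axis; with |QE| = 22.0, E = (-6.797, 7.260). ∠QEF = 48.2° gives EF at -101.2° from the x-axis; with |EF| = 16.3, F = (-9.963, -8.729). Then |UF| = |F − U| = 19.63.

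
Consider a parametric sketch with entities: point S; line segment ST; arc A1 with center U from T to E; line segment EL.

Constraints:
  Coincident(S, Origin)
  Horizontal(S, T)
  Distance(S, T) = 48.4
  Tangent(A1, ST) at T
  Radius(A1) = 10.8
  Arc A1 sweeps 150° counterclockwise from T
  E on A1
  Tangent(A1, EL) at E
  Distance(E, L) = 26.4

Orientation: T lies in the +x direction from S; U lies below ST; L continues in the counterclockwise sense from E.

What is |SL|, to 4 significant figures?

73.83

On A1, T sits at bearing 90° from U; a 150° counterclockwise sweep puts E at bearing 240°, so E = U + 10.8·(cos 240°, sin 240°) = (43.00, -20.15). The tangent condition forces UE to be normal to EL, so EL runs along (−sin 240°, cos 240°); with |EL| = 26.4, L = (65.86, -33.35). Then |SL| = |L − S| = 73.83.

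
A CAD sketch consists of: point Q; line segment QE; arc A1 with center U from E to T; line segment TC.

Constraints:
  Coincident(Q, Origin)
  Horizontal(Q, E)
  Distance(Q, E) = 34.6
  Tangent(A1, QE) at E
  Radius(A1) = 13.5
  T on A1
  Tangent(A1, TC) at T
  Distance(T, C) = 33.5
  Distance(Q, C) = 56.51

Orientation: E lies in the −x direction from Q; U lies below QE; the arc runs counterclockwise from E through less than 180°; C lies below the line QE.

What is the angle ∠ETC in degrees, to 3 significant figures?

119°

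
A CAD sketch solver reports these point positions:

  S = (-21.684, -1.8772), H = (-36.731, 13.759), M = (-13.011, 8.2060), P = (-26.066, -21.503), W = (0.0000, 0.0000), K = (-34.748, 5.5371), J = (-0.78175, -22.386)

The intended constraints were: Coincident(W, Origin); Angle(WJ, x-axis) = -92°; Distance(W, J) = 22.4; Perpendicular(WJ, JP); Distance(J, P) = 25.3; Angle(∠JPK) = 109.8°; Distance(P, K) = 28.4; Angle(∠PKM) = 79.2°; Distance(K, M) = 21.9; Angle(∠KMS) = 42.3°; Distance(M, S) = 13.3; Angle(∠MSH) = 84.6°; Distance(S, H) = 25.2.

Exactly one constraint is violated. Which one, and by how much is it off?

Distance(S, H) = 25.2 — off by 3.50.

W = (0.00, 0.00) ✓; WJ at -92.00° ✓; |WJ| = 22.40 ✓; ∠(WJ, JP) = 90.00° ✓; |JP| = 25.30 ✓; ∠JPK = 109.8° ✓; |PK| = 28.40 ✓; ∠PKM = 79.20° ✓; |KM| = 21.90 ✓; ∠KMS = 42.30° ✓; |MS| = 13.30 ✓; ∠MSH = 84.60° ✓; |SH| = 21.70 ✗.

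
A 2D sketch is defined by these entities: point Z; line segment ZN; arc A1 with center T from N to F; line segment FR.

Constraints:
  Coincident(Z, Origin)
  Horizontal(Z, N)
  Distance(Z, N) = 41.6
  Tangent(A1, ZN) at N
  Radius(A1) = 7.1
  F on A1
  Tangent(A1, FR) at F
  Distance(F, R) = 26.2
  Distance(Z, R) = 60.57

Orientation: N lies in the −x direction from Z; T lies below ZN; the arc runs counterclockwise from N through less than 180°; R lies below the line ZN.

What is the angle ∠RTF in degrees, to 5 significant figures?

74.837°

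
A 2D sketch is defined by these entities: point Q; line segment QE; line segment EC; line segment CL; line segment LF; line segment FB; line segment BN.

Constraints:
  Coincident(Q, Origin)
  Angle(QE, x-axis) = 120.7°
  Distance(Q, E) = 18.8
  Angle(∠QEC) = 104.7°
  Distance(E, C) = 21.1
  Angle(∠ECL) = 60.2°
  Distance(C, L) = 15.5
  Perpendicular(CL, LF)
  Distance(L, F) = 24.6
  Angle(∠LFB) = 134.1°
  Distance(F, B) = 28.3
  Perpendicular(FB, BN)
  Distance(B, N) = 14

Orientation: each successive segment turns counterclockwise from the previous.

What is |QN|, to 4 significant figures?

47.96

Q is at the origin; QE runs at 120.7° with length 18.8, so E = (-9.598, 16.17). ∠QEC = 104.7° gives EC at -164.0° from the x-axis; with |EC| = 21.1, C = (-29.88, 10.35). ∠ECL = 60.2° gives CL at -44.20° from the x-axis; with |CL| = 15.5, L = (-18.77, -0.4568). CL ⟂ LF, so LF runs at 45.80°; with |LF| = 24.6, F = (-1.618, 17.18). ∠LFB = 134.1° gives FB at 91.70° from the x-axis; with |FB| = 28.3, B = (-2.458, 45.47). The perpendicularity gives BN at right angles to FB, so BN runs at -178.3°; with |BN| = 14.0, N = (-16.45, 45.05). Then |QN| = |N − Q| = 47.96.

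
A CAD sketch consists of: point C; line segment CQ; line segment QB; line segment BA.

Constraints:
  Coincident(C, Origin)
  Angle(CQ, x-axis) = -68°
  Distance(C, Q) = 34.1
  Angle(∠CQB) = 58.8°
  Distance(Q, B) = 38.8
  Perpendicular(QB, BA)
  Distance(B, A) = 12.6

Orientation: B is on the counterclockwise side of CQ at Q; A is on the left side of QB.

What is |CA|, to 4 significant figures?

26.86

∠CQB = 58.8°, so QB runs at -68.0° + (180° − 58.8°) = 53.20° from the x-axis; with |QB| = 38.8, B = Q + 38.8·(cos 53.20°, sin 53.20°) = (36.02, -0.5486). The perpendicularity gives BA at right angles to QB; with |BA| = 12.6 on the left of QB, A = B + 12.6·(-0.8007, 0.5990) = (25.93, 6.999). Then |CA| = |A − C| = 26.86.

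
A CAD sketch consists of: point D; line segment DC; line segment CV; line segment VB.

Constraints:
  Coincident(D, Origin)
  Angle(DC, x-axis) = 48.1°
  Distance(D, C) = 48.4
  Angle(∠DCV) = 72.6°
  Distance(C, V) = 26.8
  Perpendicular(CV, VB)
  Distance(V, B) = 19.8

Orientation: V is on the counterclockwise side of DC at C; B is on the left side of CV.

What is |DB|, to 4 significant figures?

29.12

D is at the origin; DC runs at 48.1° with length 48.4, so C = 48.4·(cos 48.1°, sin 48.1°) = (32.32, 36.02). ∠DCV = 72.6°, so CV runs at 48.1° + (180° − 72.6°) = 155.5° from the x-axis; with |CV| = 26.8, V = C + 26.8·(cos 155.5°, sin 155.5°) = (7.936, 47.14). CV is perpendicular to VB; with |VB| = 19.8 on the left of CV, B = V + 19.8·(-0.4147, -0.9100) = (-0.2748, 29.12). Then |DB| = |B − D| = 29.12.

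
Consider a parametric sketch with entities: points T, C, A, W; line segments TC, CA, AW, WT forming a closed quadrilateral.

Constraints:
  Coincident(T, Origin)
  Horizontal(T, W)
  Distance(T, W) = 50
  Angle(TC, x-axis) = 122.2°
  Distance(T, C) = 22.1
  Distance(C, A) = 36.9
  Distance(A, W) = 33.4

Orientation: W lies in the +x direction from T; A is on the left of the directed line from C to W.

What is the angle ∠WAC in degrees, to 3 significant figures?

133°

Checks: TC at 122.2° ✓; |CA| = 36.90 ✓; |AW| = 33.40 ✓.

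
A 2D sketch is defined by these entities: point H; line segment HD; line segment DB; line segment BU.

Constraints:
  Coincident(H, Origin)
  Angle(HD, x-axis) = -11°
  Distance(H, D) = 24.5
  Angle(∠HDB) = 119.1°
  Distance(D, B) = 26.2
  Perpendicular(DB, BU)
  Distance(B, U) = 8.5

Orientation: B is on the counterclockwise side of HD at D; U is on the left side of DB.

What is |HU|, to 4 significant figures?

40.24

∠HDB = 119.1°, so DB runs at -11.0° + (180° − 119.1°) = 49.90° from the x-axis; with |DB| = 26.2, B = D + 26.2·(cos 49.90°, sin 49.90°) = (40.93, 15.37). DB is perpendicular to BU; with |BU| = 8.5 on the left of DB, U = B + 8.5·(-0.7649, 0.6441) = (34.42, 20.84). Then |HU| = |U − H| = 40.24.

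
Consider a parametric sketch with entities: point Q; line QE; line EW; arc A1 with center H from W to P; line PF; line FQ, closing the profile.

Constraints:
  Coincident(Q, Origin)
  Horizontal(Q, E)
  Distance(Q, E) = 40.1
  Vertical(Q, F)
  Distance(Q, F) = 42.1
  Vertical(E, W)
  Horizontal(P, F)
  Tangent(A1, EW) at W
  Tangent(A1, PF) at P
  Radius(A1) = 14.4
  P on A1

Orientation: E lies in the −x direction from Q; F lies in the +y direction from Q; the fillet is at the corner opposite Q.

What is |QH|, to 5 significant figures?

37.786

Q is at the origin; Q and E share the same y with |QE| = 40.1 and E on the −x side, so E = (-40.100, 0.0000). Q and F share the same x with |QF| = 42.1 and F on the +y side, so F = (0.0000, 42.100). The virtual corner opposite Q is at (-40.100, 42.100). Since A1 is tangent to EW there, HW ⟂ EW and tangency of A1 to PF means the radius HP is perpendicular to PF, with radius 14.4, so the center H sits 14.4 in from both sides at H = (-25.700, 27.700). Then |QH| = |H − Q| = 37.786.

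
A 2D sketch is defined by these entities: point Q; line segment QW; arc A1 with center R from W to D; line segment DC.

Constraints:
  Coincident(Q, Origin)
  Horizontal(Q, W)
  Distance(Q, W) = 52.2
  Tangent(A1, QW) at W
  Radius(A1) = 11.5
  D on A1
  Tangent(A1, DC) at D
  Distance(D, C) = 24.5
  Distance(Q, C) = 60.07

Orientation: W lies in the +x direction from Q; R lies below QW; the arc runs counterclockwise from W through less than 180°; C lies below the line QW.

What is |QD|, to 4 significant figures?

43.36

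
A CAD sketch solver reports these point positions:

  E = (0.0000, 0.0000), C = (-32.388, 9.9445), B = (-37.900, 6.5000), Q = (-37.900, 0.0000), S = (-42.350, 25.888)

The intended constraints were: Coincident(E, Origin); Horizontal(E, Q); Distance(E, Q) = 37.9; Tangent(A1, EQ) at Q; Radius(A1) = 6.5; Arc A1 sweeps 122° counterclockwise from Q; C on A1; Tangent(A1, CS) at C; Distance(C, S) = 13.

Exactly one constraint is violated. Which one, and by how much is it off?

Distance(C, S) = 13 — off by 5.80.

E = (0.00, 0.00) ✓; E.y = 0.00, Q.y = 0.00 ✓; |EQ| = 37.90 ✓; ∠(BQ, QE) = 90.00° ✓; |BQ| = 6.500 ✓; bearing(B→C) − bearing(B→Q) = 122.0° ✓; |BC| = 6.500 ✓; ∠(BC, CS) = 90.00° ✓; |CS| = 18.80 ✗.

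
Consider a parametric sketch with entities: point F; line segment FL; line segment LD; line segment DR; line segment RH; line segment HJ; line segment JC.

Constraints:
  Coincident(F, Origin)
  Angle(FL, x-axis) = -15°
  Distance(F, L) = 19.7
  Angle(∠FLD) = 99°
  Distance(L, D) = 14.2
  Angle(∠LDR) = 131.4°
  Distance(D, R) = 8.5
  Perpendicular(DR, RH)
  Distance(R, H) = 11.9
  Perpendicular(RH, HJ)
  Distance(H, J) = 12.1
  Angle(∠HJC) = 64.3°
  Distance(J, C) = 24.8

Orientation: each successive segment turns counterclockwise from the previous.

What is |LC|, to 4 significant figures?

26.81

F is at the origin; FL runs at -15.0° with length 19.7, so L = (19.03, -5.099). ∠FLD = 99.0° gives LD at 66.00° from the x-axis; with |LD| = 14.2, D = (24.80, 7.874). ∠LDR = 131.4° gives DR at 114.6° from the x-axis; with |DR| = 8.5, R = (21.27, 15.60). The perpendicularity gives RH at right angles to DR, so RH runs at -155.4°; with |RH| = 11.9, H = (10.45, 10.65). RH ⟂ HJ, so HJ runs at -65.40°; with |HJ| = 12.1, J = (15.48, -0.3534). ∠HJC = 64.3° gives JC at 50.30° from the x-axis; with |JC| = 24.8, C = (31.32, 18.73). Then |LC| = |C − L| = 26.81.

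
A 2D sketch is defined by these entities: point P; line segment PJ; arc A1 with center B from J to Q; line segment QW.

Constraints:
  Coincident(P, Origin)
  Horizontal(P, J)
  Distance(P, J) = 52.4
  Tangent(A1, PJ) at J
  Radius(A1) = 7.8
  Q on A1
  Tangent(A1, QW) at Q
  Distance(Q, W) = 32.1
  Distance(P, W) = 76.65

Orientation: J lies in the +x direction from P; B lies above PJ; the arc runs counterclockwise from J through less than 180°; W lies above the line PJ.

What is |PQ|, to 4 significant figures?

60.34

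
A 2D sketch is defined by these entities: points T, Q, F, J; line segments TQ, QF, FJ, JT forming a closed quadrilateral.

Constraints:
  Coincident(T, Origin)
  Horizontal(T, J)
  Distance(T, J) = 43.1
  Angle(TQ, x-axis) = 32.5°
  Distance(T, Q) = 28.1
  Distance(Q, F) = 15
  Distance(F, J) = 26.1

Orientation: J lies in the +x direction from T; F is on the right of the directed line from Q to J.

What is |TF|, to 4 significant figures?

17.13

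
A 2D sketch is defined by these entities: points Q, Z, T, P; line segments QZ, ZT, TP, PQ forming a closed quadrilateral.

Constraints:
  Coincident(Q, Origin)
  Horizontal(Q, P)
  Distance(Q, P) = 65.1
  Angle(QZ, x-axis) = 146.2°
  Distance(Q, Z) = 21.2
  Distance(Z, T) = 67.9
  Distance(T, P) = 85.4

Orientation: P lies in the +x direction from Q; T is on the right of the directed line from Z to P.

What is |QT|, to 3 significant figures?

54.1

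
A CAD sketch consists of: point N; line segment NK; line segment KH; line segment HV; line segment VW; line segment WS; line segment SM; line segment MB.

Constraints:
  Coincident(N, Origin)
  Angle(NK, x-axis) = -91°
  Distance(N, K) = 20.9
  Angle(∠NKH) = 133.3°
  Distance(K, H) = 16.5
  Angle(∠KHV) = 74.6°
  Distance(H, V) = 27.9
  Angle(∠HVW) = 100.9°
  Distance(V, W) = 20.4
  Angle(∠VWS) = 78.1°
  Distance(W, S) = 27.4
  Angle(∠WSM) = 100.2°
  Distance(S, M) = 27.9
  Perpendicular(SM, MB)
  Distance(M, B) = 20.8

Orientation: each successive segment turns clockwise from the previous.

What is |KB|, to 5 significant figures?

31.601

∠WSM = 100.2° gives SM at -143.90° from the x-axis; with |SM| = 27.9, M = (-19.647, -35.704). SM ⟂ MB, so MB runs at 126.10°; with |MB| = 20.8, B = (-31.902, -18.897). Then |KB| = |B − K| = 31.601.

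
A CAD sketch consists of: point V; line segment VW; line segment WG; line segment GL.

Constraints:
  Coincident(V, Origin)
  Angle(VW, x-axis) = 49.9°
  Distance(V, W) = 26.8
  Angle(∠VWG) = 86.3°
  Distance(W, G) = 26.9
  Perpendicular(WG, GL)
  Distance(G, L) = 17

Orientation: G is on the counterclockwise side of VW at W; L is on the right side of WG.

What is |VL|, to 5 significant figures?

50.469

∠VWG = 86.3°, so WG runs at 49.9° + (180° − 86.3°) = 143.60° from the x-axis; with |WG| = 26.9, G = W + 26.9·(cos 143.60°, sin 143.60°) = (-4.3891, 36.463). The perpendicularity gives GL at right angles to WG; with |GL| = 17.0 on the right of WG, L = G + 17.0·(0.59342, 0.80489) = (5.6990, 50.146). Then |VL| = |L − V| = 50.469.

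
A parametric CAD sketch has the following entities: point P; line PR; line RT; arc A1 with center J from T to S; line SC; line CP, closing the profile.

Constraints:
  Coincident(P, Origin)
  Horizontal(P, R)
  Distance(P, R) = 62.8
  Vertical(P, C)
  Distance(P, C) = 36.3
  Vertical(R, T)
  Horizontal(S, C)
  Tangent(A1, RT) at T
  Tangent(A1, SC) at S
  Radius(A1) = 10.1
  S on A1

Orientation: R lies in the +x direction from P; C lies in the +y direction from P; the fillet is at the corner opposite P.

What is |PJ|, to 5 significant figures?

58.853

PC is vertical with |PC| = 36.3 and C on the +y side, so C = (0.0000, 36.300). The virtual corner opposite P is at (62.800, 36.300). Since A1 is tangent to RT there, JT ⟂ RT and tangency of A1 to SC means the radius JS is perpendicular to SC, with radius 10.1, so the center J sits 10.1 in from both sides at J = (52.700, 26.200). Then |PJ| = |J − P| = 58.853.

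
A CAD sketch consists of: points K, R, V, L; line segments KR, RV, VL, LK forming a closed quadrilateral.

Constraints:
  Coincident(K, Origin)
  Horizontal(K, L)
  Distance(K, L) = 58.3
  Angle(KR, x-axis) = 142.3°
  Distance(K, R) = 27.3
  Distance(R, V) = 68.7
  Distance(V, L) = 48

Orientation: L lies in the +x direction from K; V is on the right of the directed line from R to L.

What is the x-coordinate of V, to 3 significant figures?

24.6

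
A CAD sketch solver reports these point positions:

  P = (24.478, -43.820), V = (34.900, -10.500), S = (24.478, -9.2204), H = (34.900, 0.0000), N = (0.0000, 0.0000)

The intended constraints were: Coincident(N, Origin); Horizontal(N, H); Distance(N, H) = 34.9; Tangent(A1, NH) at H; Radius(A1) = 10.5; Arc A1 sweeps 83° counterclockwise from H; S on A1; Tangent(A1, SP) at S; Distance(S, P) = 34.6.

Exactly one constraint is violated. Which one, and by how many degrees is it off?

Tangent(A1, SP) at S — off by 7.00°.

N = (0.00, 0.00) ✓; N.y = 0.00, H.y = 0.00 ✓; |NH| = 34.90 ✓; ∠(VH, HN) = 90.00° ✓; |VH| = 10.50 ✓; bearing(V→S) − bearing(V→H) = 83.00° ✓; |VS| = 10.50 ✓; ∠(VS, SP) = 83.00° ✗; |SP| = 34.60 ✓.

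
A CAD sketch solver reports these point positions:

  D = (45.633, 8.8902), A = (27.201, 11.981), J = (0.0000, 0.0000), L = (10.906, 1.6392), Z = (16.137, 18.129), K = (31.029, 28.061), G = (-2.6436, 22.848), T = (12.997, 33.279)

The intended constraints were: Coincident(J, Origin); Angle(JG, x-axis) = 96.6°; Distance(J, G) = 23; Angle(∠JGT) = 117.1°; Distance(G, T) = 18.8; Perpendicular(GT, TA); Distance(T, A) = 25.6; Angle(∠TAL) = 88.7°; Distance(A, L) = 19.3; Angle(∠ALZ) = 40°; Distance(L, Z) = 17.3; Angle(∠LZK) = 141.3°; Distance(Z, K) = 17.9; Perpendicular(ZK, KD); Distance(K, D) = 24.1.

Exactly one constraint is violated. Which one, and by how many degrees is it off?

Perpendicular(ZK, KD) — off by 3.60°.

J = (0.00, 0.00) ✓; JG at 96.60° ✓; |JG| = 23.00 ✓; ∠JGT = 117.1° ✓; |GT| = 18.80 ✓; ∠(GT, TA) = 90.00° ✓; |TA| = 25.60 ✓; ∠TAL = 88.70° ✓; |AL| = 19.30 ✓; ∠ALZ = 40.00° ✓; |LZ| = 17.30 ✓; ∠LZK = 141.3° ✓; |ZK| = 17.90 ✓; ∠(ZK, KD) = 86.40° ✗; |KD| = 24.10 ✓.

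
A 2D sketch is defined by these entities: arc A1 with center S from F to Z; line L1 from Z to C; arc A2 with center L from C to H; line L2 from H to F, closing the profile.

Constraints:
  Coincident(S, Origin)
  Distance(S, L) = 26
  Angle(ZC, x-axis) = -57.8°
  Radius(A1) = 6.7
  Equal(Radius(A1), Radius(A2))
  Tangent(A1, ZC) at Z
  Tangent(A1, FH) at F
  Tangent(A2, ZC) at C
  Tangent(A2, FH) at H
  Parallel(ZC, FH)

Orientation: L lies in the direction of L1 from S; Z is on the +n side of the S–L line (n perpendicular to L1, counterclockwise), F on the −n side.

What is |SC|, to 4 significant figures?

26.85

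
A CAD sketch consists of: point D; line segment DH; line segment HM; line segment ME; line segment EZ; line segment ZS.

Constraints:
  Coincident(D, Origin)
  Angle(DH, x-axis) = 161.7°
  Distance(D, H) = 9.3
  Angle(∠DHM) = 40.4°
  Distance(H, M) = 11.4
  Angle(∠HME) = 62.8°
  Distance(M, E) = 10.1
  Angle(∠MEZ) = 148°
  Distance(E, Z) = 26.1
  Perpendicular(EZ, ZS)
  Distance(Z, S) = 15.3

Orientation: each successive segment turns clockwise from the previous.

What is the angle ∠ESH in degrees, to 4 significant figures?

21.00°

D is at the origin; DH runs at 161.7° with length 9.3, so H = (-8.830, 2.920). ∠DHM = 40.4° gives HM at 22.10° from the x-axis; with |HM| = 11.4, M = (1.733, 7.209). ∠HME = 62.8° gives ME at -95.10° from the x-axis; with |ME| = 10.1, E = (0.8349, -2.851). ∠MEZ = 148.0° gives EZ at -127.1° from the x-axis; with |EZ| = 26.1, Z = (-14.91, -23.67). EZ ⟂ ZS, so ZS runs at 142.9°; with |ZS| = 15.3, S = (-27.11, -14.44). Then cos ∠ESH = SE·SH / (|SE||SH|), giving 21.00°.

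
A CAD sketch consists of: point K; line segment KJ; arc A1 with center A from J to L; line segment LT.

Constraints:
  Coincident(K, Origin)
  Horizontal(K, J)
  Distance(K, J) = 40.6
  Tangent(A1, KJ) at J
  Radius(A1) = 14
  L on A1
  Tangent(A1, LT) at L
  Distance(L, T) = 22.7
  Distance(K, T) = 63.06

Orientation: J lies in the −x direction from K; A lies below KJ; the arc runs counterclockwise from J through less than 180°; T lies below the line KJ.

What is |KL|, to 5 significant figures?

56.874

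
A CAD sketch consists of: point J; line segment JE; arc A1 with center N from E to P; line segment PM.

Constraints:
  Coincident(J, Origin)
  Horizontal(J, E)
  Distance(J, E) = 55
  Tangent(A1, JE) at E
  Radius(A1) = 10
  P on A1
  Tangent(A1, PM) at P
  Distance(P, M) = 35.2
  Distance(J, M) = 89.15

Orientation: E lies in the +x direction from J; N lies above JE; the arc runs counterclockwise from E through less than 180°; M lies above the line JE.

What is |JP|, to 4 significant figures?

63.63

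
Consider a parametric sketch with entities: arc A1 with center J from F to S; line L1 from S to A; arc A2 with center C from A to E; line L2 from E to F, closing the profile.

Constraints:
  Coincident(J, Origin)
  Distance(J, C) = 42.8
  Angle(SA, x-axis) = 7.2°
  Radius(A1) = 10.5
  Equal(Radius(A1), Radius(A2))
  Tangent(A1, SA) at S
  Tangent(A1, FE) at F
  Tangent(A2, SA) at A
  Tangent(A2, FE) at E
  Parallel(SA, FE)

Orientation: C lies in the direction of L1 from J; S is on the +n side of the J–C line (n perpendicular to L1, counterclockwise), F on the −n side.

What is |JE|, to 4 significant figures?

44.07

The slot axis is L1's direction at 7.2°, so u = (cos 7.2°, sin 7.2°) = (0.9921, 0.1253) and n = (−sin 7.2°, cos 7.2°) = (-0.1253, 0.9921). J is at the origin and C lies 42.8 along u from J, so C = 42.8·u = (42.46, 5.364). Tangency of A1 to both parallel lines with radius 10.5 puts S and F at J ± 10.5·n: S = (-1.316, 10.42), F = (1.316, -10.42). Equal radii place A and E the same way about C: A = C + 10.5·n = (41.15, 15.78), E = C − 10.5·n = (43.78, -5.053). Then |JE| = |E − J| = 44.07.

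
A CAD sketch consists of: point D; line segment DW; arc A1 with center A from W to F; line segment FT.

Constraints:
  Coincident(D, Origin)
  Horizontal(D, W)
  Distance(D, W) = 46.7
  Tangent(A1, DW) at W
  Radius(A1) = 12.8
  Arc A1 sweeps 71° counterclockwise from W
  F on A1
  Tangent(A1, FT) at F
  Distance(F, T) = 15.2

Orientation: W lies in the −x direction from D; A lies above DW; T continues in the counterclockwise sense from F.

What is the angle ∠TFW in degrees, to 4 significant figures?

144.5°

D is at the origin; D and W share the same y with |DW| = 46.7 and W on the −x side, so W = (-46.70, 0.000). Since A1 is tangent to DW there, AW ⟂ DW, so A = W + (0, 12.8) = (-46.70, 12.80). On A1, W sits at bearing -90° from A; a 71° counterclockwise sweep puts F at bearing -19°, so F = A + 12.8·(cos -19°, sin -19°) = (-34.60, 8.633). Tangency of A1 to FT means the radius AF is perpendicular to FT, so FT runs along (−sin -19°, cos -19°); with |FT| = 15.2, T = (-29.65, 23.00). Then cos ∠TFW = FT·FW / (|FT||FW|), giving 144.5°.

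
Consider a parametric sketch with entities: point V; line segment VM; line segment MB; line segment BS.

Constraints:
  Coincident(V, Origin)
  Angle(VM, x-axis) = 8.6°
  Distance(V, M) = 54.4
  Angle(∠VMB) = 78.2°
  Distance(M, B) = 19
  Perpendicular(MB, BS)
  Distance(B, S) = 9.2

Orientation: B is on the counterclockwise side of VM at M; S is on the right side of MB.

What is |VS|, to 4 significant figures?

62.94

V is at the origin; VM runs at 8.6° with length 54.4, so M = 54.4·(cos 8.6°, sin 8.6°) = (53.79, 8.135). ∠VMB = 78.2°, so MB runs at 8.6° + (180° − 78.2°) = 110.4° from the x-axis; with |MB| = 19.0, B = M + 19.0·(cos 110.4°, sin 110.4°) = (47.17, 25.94). The perpendicularity gives BS at right angles to MB; with |BS| = 9.2 on the right of MB, S = B + 9.2·(0.9373, 0.3486) = (55.79, 29.15). Then |VS| = |S − V| = 62.94.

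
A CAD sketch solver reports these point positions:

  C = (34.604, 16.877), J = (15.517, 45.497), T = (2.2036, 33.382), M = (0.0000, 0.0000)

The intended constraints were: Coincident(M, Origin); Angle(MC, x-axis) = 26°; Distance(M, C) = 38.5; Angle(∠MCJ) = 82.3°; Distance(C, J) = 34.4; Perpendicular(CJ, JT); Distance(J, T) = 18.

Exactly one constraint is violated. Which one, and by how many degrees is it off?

Perpendicular(CJ, JT) — off by 8.60°.

M = (0.00, 0.00) ✓; MC at 26.00° ✓; |MC| = 38.50 ✓; ∠MCJ = 82.30° ✓; |CJ| = 34.40 ✓; ∠(CJ, JT) = 98.60° ✗; |JT| = 18.00 ✓.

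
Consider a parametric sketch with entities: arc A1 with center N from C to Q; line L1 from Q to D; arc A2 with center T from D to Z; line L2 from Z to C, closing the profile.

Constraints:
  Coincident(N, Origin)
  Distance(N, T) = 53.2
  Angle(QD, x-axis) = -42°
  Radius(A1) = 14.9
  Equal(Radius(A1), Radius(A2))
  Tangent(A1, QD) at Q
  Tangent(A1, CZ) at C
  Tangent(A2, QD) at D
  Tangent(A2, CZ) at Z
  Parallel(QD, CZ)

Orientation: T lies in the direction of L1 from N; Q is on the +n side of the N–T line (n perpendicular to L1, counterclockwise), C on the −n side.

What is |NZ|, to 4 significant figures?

55.25

The slot axis is L1's direction at -42.0°, so u = (cos -42.0°, sin -42.0°) = (0.7431, -0.6691) and n = (−sin -42.0°, cos -42.0°) = (0.6691, 0.7431). N is at the origin and T lies 53.2 along u from N, so T = 53.2·u = (39.54, -35.60). Tangency of A1 to both parallel lines with radius 14.9 puts Q and C at N ± 14.9·n: Q = (9.970, 11.07), C = (-9.970, -11.07). Equal radii place D and Z the same way about T: D = T + 14.9·n = (49.51, -24.52), Z = T − 14.9·n = (29.57, -46.67). Then |NZ| = |Z − N| = 55.25.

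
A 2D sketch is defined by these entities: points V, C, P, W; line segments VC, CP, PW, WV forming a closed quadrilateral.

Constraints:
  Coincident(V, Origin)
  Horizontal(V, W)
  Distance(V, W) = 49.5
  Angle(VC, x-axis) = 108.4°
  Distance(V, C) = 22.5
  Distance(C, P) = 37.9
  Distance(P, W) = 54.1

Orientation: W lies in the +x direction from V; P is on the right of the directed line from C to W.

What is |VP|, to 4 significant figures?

16.36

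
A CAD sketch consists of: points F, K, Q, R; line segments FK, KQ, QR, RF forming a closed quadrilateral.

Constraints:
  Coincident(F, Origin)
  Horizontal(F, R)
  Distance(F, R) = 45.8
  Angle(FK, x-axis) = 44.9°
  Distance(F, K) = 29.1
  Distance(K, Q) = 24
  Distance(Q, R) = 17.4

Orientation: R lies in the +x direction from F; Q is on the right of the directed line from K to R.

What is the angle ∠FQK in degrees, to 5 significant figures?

66.499°

F is at the origin; F and R share the same y with |FR| = 45.8 and R in +x, so R = (45.8, 0). FK runs at 44.9° with |FK| = 29.1, so K = (20.613, 20.541). Q is determined by |KQ| = 24.0 and |QR| = 17.4 together: it lies at the intersection of circle(K, 24.0) and circle(R, 17.4). With |KR| = 32.501, the foot of the radical line on KR is 20.454 from K and the perpendicular offset is √(24.0² − 20.454²) = 12.555. Taking the right-of-KR solution: Q = (28.529, -2.1159).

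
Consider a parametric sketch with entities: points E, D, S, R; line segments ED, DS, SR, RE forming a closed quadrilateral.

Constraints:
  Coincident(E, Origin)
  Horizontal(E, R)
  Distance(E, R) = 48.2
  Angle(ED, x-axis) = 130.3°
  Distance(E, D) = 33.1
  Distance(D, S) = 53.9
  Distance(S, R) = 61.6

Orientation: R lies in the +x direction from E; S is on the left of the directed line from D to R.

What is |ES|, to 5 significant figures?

60.557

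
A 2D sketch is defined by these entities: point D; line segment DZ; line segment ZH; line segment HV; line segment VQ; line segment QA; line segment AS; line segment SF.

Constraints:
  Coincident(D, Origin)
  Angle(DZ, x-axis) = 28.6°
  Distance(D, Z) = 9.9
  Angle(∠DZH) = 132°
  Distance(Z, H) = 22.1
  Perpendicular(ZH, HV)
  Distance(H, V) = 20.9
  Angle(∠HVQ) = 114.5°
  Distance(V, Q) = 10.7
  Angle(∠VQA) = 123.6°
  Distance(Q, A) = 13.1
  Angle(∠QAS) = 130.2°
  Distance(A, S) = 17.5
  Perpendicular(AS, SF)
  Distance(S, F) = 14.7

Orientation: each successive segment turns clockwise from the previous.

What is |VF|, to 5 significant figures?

23.639

D is at the origin; DZ runs at 28.6° with length 9.9, so Z = (8.6920, 4.7390). ∠DZH = 132.0° gives ZH at -19.400° from the x-axis; with |ZH| = 22.1, H = (29.537, -2.6017). ZH ⟂ HV, so HV runs at -109.40°; with |HV| = 20.9, V = (22.595, -22.315). ∠HVQ = 114.5° gives VQ at -174.90° from the x-axis; with |VQ| = 10.7, Q = (11.937, -23.266). ∠VQA = 123.6° gives QA at 128.70° from the x-axis; with |QA| = 13.1, A = (3.7468, -13.043). ∠QAS = 130.2° gives AS at 78.900° from the x-axis; with |AS| = 17.5, S = (7.1159, 4.1300). The perpendicularity gives SF at right angles to AS, so SF runs at -11.100°; with |SF| = 14.7, F = (21.541, 1.3000). Then |VF| = |F − V| = 23.639.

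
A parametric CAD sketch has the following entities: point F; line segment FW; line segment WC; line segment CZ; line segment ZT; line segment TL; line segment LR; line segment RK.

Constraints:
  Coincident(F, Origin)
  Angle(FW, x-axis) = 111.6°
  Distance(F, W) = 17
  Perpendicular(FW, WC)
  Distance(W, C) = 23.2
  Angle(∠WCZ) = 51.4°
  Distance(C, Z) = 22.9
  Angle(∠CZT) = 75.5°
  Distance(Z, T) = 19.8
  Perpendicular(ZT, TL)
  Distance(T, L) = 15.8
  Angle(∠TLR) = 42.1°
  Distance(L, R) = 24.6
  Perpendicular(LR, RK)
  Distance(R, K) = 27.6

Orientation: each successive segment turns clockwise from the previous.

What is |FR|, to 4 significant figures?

4.974

F is at the origin; FW runs at 111.6° with length 17.0, so W = (-6.258, 15.81). FW is perpendicular to WC, so WC runs at 21.60°; with |WC| = 23.2, C = (15.31, 24.35). ∠WCZ = 51.4° gives CZ at -107.0° from the x-axis; with |CZ| = 22.9, Z = (8.617, 2.447). ∠CZT = 75.5° gives ZT at 148.5° from the x-axis; with |ZT| = 19.8, T = (-8.265, 12.79). ZT is perpendicular to TL, so TL runs at 58.50°; with |TL| = 15.8, L = (-0.009413, 26.26). ∠TLR = 42.1° gives LR at -79.40° from the x-axis; with |LR| = 24.6, R = (4.516, 2.084). Then |FR| = |R − F| = 4.974.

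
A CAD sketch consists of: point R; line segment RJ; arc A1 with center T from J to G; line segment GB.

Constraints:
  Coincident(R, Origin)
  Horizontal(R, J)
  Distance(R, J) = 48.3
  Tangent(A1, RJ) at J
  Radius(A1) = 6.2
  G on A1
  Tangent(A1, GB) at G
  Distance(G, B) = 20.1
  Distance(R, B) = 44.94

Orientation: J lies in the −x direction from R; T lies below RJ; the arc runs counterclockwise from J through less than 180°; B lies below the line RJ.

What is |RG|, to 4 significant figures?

53.60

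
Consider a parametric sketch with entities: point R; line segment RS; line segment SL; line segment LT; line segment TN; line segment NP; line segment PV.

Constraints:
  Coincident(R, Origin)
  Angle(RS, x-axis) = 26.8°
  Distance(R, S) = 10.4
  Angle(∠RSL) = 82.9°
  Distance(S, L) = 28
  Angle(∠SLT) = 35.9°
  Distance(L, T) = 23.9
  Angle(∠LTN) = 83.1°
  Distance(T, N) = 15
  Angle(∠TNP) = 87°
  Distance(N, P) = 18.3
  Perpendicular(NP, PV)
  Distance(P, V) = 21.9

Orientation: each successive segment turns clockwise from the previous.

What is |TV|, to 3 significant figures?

18.8

R is at the origin; RS runs at 26.8° with length 10.4, so S = (9.28, 4.69). ∠RSL = 82.9° gives SL at -70.3° from the x-axis; with |SL| = 28.0, L = (18.7, -21.7). ∠SLT = 35.9° gives LT at 146° from the x-axis; with |LT| = 23.9, T = (-0.999, -8.17). ∠LTN = 83.1° gives TN at 48.7° from the x-axis; with |TN| = 15.0, N = (8.90, 3.10). ∠TNP = 87.0° gives NP at -44.3° from the x-axis; with |NP| = 18.3, P = (22.0, -9.68). NP is perpendicular to PV, so PV runs at -134°; with |PV| = 21.9, V = (6.70, -25.4). Then |TV| = |V − T| = 18.8.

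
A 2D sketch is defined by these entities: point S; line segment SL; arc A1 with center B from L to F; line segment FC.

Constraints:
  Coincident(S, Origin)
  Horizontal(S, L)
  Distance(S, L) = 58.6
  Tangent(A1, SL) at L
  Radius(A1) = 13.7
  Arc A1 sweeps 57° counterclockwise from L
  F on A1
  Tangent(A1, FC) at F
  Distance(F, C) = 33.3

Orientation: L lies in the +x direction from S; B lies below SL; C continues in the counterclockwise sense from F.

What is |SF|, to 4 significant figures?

47.52

A1 meets SL tangentially, so BL is at right angles to SL, so B = L + (0, -13.7) = (58.60, -13.70). On A1, L sits at bearing 90° from B; a 57° counterclockwise sweep puts F at bearing 147°, so F = B + 13.7·(cos 147°, sin 147°) = (47.11, -6.238). Then |SF| = |F − S| = 47.52.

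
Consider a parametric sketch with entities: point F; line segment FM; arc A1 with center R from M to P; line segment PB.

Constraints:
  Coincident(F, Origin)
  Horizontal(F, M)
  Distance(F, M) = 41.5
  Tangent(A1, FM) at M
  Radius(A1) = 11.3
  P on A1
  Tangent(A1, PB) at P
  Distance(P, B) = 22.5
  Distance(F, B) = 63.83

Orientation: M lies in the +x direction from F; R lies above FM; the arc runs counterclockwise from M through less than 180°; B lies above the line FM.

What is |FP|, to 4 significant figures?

53.74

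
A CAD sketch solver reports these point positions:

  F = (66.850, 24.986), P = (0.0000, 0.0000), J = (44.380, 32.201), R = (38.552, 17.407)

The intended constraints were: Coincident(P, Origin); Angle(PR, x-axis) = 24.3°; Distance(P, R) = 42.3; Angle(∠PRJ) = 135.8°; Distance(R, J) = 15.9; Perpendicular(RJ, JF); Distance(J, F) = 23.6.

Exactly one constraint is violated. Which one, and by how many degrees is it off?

Perpendicular(RJ, JF) — off by 3.70°.

P = (0.00, 0.00) ✓; PR at 24.30° ✓; |PR| = 42.30 ✓; ∠PRJ = 135.8° ✓; |RJ| = 15.90 ✓; ∠(RJ, JF) = 86.30° ✗; |JF| = 23.60 ✓.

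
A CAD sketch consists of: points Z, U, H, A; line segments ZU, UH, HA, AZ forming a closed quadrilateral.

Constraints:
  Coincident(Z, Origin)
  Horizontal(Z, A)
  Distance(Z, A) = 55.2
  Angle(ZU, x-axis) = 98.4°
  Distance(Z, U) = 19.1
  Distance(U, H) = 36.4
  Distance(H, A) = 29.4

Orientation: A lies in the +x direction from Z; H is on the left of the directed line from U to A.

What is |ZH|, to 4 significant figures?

39.07

Checks: Z.y = 0.00, A.y = 0.00 ✓; |UH| = 36.40 ✓; |HA| = 29.40 ✓.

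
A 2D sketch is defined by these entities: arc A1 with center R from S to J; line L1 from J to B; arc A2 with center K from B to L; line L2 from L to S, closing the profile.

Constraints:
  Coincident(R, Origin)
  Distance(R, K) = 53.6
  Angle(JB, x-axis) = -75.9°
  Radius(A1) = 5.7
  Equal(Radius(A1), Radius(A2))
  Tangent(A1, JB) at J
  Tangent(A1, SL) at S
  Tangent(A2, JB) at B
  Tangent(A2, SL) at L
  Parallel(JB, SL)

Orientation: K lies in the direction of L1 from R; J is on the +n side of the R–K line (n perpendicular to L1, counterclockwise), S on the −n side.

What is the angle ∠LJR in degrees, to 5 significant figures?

77.993°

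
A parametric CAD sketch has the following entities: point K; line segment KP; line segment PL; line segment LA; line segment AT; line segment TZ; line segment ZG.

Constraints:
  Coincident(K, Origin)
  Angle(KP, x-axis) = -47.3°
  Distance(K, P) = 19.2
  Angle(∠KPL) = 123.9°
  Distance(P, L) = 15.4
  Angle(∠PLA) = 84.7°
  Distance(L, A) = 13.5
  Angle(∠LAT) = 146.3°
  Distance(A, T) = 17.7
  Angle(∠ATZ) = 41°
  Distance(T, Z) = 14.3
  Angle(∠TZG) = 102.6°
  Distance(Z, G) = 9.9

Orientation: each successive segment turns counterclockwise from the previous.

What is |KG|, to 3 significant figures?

23.5

∠ATZ = 41.0° gives TZ at -83.2° from the x-axis; with |TZ| = 14.3, Z = (13.5, -0.971). ∠TZG = 102.6° gives ZG at -5.80° from the x-axis; with |ZG| = 9.9, G = (23.4, -1.97). Then |KG| = |G − K| = 23.5.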